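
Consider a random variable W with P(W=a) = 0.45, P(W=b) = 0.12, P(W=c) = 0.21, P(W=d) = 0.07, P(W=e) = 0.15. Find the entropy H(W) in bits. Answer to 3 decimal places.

2.037 bits

H(W) = −Σ p·log₂ p.
  −(0.45)·log₂(0.45) = 0.5184
  −(0.12)·log₂(0.12) = 0.3671
  −(0.21)·log₂(0.21) = 0.4728
  −(0.07)·log₂(0.07) = 0.2686
  −(0.15)·log₂(0.15) = 0.4105
Sum: 0.5184 + 0.3671 + 0.4728 + 0.2686 + 0.4105 = 2.037 bits.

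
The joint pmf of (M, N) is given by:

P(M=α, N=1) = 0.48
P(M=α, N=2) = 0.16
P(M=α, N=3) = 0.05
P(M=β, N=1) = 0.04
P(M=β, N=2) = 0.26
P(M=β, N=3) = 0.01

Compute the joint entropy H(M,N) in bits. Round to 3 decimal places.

H(M,N) = −Σ p(x,y)·log₂ p(x,y) over all 6 cells.
  cell (α,1): −0.48·log₂0.48 = 0.5083
  cell (α,2): −0.16·log₂0.16 = 0.4230
  cell (α,3): −0.05·log₂0.05 = 0.2161
  cell (β,1): −0.04·log₂0.04 = 0.1858
  cell (β,2): −0.26·log₂0.26 = 0.5053
  cell (β,3): −0.01·log₂0.01 = 0.0664
Sum = 1.905 bits.

1.905 bits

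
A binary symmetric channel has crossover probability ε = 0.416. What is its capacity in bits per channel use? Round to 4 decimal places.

Binary symmetric channel: C = 1 − h₂(ε) where h₂ is the binary entropy function.
h₂(0.416) = −0.416·log₂0.416 − 0.584·log₂0.584 = 0.9795.
C = 1 − 0.9795 = 0.0205 bits per channel use.

0.0205 bits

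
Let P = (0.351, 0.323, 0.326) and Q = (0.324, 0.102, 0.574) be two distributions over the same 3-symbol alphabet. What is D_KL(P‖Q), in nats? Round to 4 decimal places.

D(P‖Q) = Σ p·ln(p/q).
  0.351·ln(0.351/0.324) = 0.02809
  0.323·ln(0.323/0.102) = 0.37232
  0.326·ln(0.326/0.574) = -0.18443
D(P‖Q) = 0.2160 nats.

0.2160 nats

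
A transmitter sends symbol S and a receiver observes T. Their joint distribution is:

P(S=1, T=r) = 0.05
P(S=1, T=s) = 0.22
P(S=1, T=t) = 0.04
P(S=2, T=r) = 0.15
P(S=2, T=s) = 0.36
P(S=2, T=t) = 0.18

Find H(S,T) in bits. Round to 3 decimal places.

H(S,T) = −Σ p(x,y)·log₂ p(x,y) over all 6 cells.
  cell (1,r): −0.05·log₂0.05 = 0.2161
  cell (1,s): −0.22·log₂0.22 = 0.4806
  cell (1,t): −0.04·log₂0.04 = 0.1858
  cell (2,r): −0.15·log₂0.15 = 0.4105
  cell (2,s): −0.36·log₂0.36 = 0.5306
  cell (2,t): −0.18·log₂0.18 = 0.4453
Sum = 2.269 bits.

2.269 bits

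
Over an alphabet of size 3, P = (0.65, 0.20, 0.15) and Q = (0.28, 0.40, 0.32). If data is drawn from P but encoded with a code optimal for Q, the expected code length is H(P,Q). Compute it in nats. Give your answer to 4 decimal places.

1.1816 nats

H(P,Q) = −Σ p·ln q.
  −0.65·ln(0.28) = 0.82743
  −0.20·ln(0.40) = 0.18326
  −0.15·ln(0.32) = 0.17092
H(P,Q) = 1.1816 nats.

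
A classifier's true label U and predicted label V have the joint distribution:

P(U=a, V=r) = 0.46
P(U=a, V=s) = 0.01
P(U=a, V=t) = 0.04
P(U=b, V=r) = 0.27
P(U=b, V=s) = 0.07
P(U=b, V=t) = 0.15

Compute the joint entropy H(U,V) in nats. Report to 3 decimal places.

1.356 nats

H(U,V) = −Σ p(x,y)·ln p(x,y) over all 6 cells.
  cell (a,r): −0.46·ln0.46 = 0.3572
  cell (a,s): −0.01·ln0.01 = 0.0461
  cell (a,t): −0.04·ln0.04 = 0.1288
  cell (b,r): −0.27·ln0.27 = 0.3535
  cell (b,s): −0.07·ln0.07 = 0.1861
  cell (b,t): −0.15·ln0.15 = 0.2846
Sum = 1.356 nats.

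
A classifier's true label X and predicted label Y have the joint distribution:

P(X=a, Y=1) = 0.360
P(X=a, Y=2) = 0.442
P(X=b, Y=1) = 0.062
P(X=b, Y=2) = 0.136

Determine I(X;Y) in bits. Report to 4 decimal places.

Marginals: p(X) = (0.8020, 0.1980), p(Y) = (0.4220, 0.5780).
I(X;Y) = Σ p(x,y)·log₂[p(x,y)/(p(x)p(y))].
  (a,1): 0.360·log₂(1.0637) = 0.03207
  (a,2): 0.442·log₂(0.9535) = -0.03036
  (b,1): 0.062·log₂(0.7420) = -0.02669
  (b,2): 0.136·log₂(1.1884) = 0.03386
Sum = 0.0089 bits.

0.0089 bits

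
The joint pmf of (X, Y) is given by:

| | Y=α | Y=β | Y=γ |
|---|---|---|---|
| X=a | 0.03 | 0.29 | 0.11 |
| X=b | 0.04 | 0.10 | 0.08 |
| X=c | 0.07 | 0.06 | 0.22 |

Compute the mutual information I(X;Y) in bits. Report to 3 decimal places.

0.155 bits

Marginals: p(X) = (0.4300, 0.2200, 0.3500), p(Y) = (0.1400, 0.4500, 0.4100).
I(X;Y) = H(X) + H(Y) − H(X,Y).
H(X) = 1.5342, H(Y) = 1.4429, H(X,Y) = 2.8221.
I(X;Y) = 1.5342 + 1.4429 − 2.8221 = 0.155 bits.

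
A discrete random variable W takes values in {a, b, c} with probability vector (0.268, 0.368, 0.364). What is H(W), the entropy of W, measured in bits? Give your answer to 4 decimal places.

1.5706 bits

H(W) = −Σ p·log₂ p.
  −(0.268)·log₂(0.268) = 0.50912
  −(0.368)·log₂(0.368) = 0.53074
  −(0.364)·log₂(0.364) = 0.53071
Sum: 0.50912 + 0.53074 + 0.53071 = 1.5706 bits.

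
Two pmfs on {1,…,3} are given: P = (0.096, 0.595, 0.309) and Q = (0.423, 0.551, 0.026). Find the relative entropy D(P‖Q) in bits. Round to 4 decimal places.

0.9640 bits

D(P‖Q) = Σ p·log₂(p/q).
  0.096·log₂(0.096/0.423) = -0.20540
  0.595·log₂(0.595/0.551) = 0.06595
  0.309·log₂(0.309/0.026) = 1.10345
D(P‖Q) = 0.9640 bits.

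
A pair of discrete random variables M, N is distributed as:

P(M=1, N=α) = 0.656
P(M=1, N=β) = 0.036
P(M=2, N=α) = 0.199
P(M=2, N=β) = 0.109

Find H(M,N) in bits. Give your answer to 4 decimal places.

1.3837 bits

H(M,N) = −Σ p(x,y)·log₂ p(x,y) over all 4 cells.
  cell (1,α): −0.656·log₂0.656 = 0.39900
  cell (1,β): −0.036·log₂0.036 = 0.17265
  cell (2,α): −0.199·log₂0.199 = 0.46350
  cell (2,β): −0.109·log₂0.109 = 0.34854
Sum = 1.3837 bits.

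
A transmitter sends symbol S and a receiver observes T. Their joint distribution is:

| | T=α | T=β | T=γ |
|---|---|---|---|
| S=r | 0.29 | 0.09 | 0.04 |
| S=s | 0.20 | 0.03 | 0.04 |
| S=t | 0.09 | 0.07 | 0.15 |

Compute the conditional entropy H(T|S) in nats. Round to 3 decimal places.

Marginals: p(S) = (0.4200, 0.2700, 0.3100), p(T) = (0.5800, 0.1900, 0.2300).
H(T|S) = Σ p(S) · H(T|S=·).
  S=r: p=0.4200, H(T|S=r) = 0.8098
  S=s: p=0.2700, H(T|S=s) = 0.7493
  S=t: p=0.3100, H(T|S=t) = 1.0463
Weighted sum = 0.867 nats.

0.867 nats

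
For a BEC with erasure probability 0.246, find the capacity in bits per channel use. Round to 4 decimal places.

0.7540 bits

Binary erasure channel: capacity C = 1 − ε.
C = 1 − 0.246 = 0.7540 bits per channel use.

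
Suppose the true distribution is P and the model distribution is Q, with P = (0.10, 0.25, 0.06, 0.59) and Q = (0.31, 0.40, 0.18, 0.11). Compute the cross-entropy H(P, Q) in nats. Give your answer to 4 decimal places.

1.7514 nats

H(P,Q) = −Σ p·ln q.
  −0.10·ln(0.31) = 0.11712
  −0.25·ln(0.40) = 0.22907
  −0.06·ln(0.18) = 0.10289
  −0.59·ln(0.11) = 1.30229
H(P,Q) = 1.7514 nats.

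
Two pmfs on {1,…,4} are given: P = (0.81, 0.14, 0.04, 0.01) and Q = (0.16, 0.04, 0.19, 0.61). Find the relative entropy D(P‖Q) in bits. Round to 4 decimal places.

1.9991 bits

D(P‖Q) = Σ p·log₂(p/q).
  0.81·log₂(0.81/0.16) = 1.89528
  0.14·log₂(0.14/0.04) = 0.25303
  0.04·log₂(0.04/0.19) = -0.08992
  0.01·log₂(0.01/0.61) = -0.05931
D(P‖Q) = 1.9991 bits.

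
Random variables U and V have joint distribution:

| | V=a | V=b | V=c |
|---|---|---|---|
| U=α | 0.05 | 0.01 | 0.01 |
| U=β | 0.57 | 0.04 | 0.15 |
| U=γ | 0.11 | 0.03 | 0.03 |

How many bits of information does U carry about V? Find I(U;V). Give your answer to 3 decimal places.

0.021 bits

Marginals: p(U) = (0.0700, 0.7600, 0.1700), p(V) = (0.7300, 0.0800, 0.1900).
I(U;V) = H(U) + H(V) − H(U,V).
H(U) = 1.0040, H(V) = 1.0782, H(U,V) = 2.0613.
I(U;V) = 1.0040 + 1.0782 − 2.0613 = 0.021 bits.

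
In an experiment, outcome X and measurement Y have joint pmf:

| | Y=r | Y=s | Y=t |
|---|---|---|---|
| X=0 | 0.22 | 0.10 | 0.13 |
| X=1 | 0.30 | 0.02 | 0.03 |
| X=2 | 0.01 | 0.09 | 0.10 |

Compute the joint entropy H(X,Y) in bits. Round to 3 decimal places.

2.692 bits

H(X,Y) = −Σ p(x,y)·log₂ p(x,y) over all 9 cells.
  cell (0,r): −0.22·log₂0.22 = 0.4806
  cell (0,s): −0.10·log₂0.10 = 0.3322
  cell (0,t): −0.13·log₂0.13 = 0.3826
  cell (1,r): −0.30·log₂0.30 = 0.5211
  cell (1,s): −0.02·log₂0.02 = 0.1129
  cell (1,t): −0.03·log₂0.03 = 0.1518
  cell (2,r): −0.01·log₂0.01 = 0.0664
  cell (2,s): −0.09·log₂0.09 = 0.3127
  cell (2,t): −0.10·log₂0.10 = 0.3322
Sum = 2.692 bits.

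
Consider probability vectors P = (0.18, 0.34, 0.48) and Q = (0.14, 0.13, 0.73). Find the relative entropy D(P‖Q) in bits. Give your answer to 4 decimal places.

D(P‖Q) = Σ p·log₂(p/q).
  0.18·log₂(0.18/0.14) = 0.06526
  0.34·log₂(0.34/0.13) = 0.47159
  0.48·log₂(0.48/0.73) = -0.29033
D(P‖Q) = 0.2465 bits.

0.2465 bits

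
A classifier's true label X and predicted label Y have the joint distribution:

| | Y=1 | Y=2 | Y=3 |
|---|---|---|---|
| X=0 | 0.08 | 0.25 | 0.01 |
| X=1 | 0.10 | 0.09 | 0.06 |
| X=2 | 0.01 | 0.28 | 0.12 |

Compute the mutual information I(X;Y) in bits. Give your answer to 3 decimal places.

0.201 bits

Marginals: p(X) = (0.3400, 0.2500, 0.4100), p(Y) = (0.1900, 0.6200, 0.1900).
I(X;Y) = Σ p(x,y)·log₂[p(x,y)/(p(x)p(y))].
  (0,1): 0.08·log₂(1.2384) = 0.0247
  (0,2): 0.25·log₂(1.1860) = 0.0615
  (0,3): 0.01·log₂(0.1548) = -0.0269
  (1,1): 0.10·log₂(2.1053) = 0.1074
  (1,2): 0.09·log₂(0.5806) = -0.0706
  (1,3): 0.06·log₂(1.2632) = 0.0202
  (2,1): 0.01·log₂(0.1284) = -0.0296
  (2,2): 0.28·log₂(1.1015) = 0.0390
  (2,3): 0.12·log₂(1.5404) = 0.0748
Sum = 0.201 bits.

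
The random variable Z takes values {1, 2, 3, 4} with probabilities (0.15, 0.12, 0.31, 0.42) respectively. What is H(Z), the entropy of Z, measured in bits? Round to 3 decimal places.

H(Z) = −Σ p·log₂ p.
  −(0.15)·log₂(0.15) = 0.4105
  −(0.12)·log₂(0.12) = 0.3671
  −(0.31)·log₂(0.31) = 0.5238
  −(0.42)·log₂(0.42) = 0.5256
Sum: 0.4105 + 0.3671 + 0.5238 + 0.5256 = 1.827 bits.

1.827 bits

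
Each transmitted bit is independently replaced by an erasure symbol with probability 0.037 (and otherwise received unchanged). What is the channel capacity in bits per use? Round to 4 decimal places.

0.9630 bits

Binary erasure channel: capacity C = 1 − ε.
C = 1 − 0.037 = 0.9630 bits per channel use.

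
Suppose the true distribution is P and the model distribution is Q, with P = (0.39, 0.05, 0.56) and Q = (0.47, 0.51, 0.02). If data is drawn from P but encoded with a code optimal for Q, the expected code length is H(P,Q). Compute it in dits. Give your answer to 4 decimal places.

1.0939 dits

H(P,Q) = −Σ p·log₁₀ q.
  −0.39·log₁₀(0.47) = 0.12788
  −0.05·log₁₀(0.51) = 0.01462
  −0.56·log₁₀(0.02) = 0.95142
H(P,Q) = 1.0939 dits.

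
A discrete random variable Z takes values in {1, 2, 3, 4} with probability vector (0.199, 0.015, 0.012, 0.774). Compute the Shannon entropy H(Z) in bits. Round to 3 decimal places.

H(Z) = −Σ p·log₂ p.
  −(0.199)·log₂(0.199) = 0.4635
  −(0.015)·log₂(0.015) = 0.0909
  −(0.012)·log₂(0.012) = 0.0766
  −(0.774)·log₂(0.774) = 0.2861
Sum: 0.4635 + 0.0909 + 0.0766 + 0.2861 = 0.917 bits.

0.917 bits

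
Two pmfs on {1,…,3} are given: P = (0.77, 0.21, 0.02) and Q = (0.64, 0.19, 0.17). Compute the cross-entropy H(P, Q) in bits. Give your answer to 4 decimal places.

H(P,Q) = −Σ p·log₂ q.
  −0.77·log₂(0.64) = 0.49577
  −0.21·log₂(0.19) = 0.50315
  −0.02·log₂(0.17) = 0.05113
H(P,Q) = 1.0500 bits.

1.0500 bits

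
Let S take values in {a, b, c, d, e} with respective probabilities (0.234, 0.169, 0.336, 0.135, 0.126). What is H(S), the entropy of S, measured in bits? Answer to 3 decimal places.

2.219 bits

H(S) = −Σ p·log₂ p.
  −(0.234)·log₂(0.234) = 0.4903
  −(0.169)·log₂(0.169) = 0.4335
  −(0.336)·log₂(0.336) = 0.5287
  −(0.135)·log₂(0.135) = 0.3900
  −(0.126)·log₂(0.126) = 0.3766
Sum: 0.4903 + 0.4335 + 0.5287 + 0.3900 + 0.3766 = 2.219 bits.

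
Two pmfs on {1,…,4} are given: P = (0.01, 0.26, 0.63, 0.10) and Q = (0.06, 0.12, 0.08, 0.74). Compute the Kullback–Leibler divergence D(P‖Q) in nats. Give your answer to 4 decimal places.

1.2831 nats

D(P‖Q) = Σ p·ln(p/q).
  0.01·ln(0.01/0.06) = -0.01792
  0.26·ln(0.26/0.12) = 0.20103
  0.63·ln(0.63/0.08) = 1.30013
  0.10·ln(0.10/0.74) = -0.20015
D(P‖Q) = 1.2831 nats.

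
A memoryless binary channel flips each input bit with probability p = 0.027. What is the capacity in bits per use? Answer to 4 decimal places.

Binary symmetric channel: C = 1 − h₂(ε) where h₂ is the binary entropy function.
h₂(0.027) = −0.027·log₂0.027 − 0.973·log₂0.973 = 0.1791.
C = 1 − 0.1791 = 0.8209 bits per channel use.

0.8209 bits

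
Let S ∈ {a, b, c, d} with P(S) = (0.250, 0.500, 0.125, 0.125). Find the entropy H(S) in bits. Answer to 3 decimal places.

H(S) = −Σ p·log₂ p.
  −(0.250)·log₂(0.250) = 0.5000
  −(0.500)·log₂(0.500) = 0.5000
  −(0.125)·log₂(0.125) = 0.3750
  −(0.125)·log₂(0.125) = 0.3750
Sum: 0.5000 + 0.5000 + 0.3750 + 0.3750 = 1.750 bits.

1.750 bits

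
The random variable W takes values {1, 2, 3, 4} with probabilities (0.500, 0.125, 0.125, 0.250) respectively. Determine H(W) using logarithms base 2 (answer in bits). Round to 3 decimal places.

1.750 bits

H(W) = −Σ p·log₂ p.
  −(0.500)·log₂(0.500) = 0.5000
  −(0.125)·log₂(0.125) = 0.3750
  −(0.125)·log₂(0.125) = 0.3750
  −(0.250)·log₂(0.250) = 0.5000
Sum: 0.5000 + 0.3750 + 0.3750 + 0.5000 = 1.750 bits.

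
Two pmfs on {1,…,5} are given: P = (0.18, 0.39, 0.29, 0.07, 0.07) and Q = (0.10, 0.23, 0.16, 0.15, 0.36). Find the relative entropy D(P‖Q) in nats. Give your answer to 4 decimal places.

D(P‖Q) = Σ p·ln(p/q).
  0.18·ln(0.18/0.10) = 0.10580
  0.39·ln(0.39/0.23) = 0.20595
  0.29·ln(0.29/0.16) = 0.17247
  0.07·ln(0.07/0.15) = -0.05335
  0.07·ln(0.07/0.36) = -0.11463
D(P‖Q) = 0.3162 nats.

0.3162 nats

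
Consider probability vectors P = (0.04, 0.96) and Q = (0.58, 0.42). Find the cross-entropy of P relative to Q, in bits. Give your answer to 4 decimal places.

H(P,Q) = −Σ p·log₂ q.
  −0.04·log₂(0.58) = 0.03144
  −0.96·log₂(0.42) = 1.20148
H(P,Q) = 1.2329 bits.

1.2329 bits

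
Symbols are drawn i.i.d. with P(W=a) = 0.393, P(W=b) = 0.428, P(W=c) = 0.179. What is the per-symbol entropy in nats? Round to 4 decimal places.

1.0382 nats

H(W) = −Σ p·ln p.
  −(0.393)·ln(0.393) = 0.36704
  −(0.428)·ln(0.428) = 0.36321
  −(0.179)·ln(0.179) = 0.30795
Sum: 0.36704 + 0.36321 + 0.30795 = 1.0382 nats.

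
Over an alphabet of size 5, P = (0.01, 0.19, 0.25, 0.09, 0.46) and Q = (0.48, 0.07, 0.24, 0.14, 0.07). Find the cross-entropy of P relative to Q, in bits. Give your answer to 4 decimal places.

H(P,Q) = −Σ p·log₂ q.
  −0.01·log₂(0.48) = 0.01059
  −0.19·log₂(0.07) = 0.72894
  −0.25·log₂(0.24) = 0.51472
  −0.09·log₂(0.14) = 0.25529
  −0.46·log₂(0.07) = 1.76479
H(P,Q) = 3.2743 bits.

3.2743 bits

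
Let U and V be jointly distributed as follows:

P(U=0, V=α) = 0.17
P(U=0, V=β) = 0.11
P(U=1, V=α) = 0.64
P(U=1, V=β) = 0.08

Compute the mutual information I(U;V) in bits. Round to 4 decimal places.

0.0685 bits

Marginals: p(U) = (0.2800, 0.7200), p(V) = (0.8100, 0.1900).
I(U;V) = Σ p(x,y)·log₂[p(x,y)/(p(x)p(y))].
  (0,α): 0.17·log₂(0.7496) = -0.07070
  (0,β): 0.11·log₂(2.0677) = 0.11528
  (1,α): 0.64·log₂(1.0974) = 0.08581
  (1,β): 0.08·log₂(0.5848) = -0.06192
Sum = 0.0685 bits.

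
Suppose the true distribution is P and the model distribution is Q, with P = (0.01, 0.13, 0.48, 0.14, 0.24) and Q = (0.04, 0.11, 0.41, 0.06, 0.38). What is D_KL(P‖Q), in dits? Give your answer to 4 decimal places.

0.0399 dits

D(P‖Q) = Σ p·log₁₀(p/q).
  0.01·log₁₀(0.01/0.04) = -0.00602
  0.13·log₁₀(0.13/0.11) = 0.00943
  0.48·log₁₀(0.48/0.41) = 0.03286
  0.14·log₁₀(0.14/0.06) = 0.05152
  0.24·log₁₀(0.24/0.38) = -0.04790
D(P‖Q) = 0.0399 dits.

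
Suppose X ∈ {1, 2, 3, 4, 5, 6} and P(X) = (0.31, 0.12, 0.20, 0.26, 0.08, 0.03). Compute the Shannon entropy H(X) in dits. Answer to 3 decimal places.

H(X) = −Σ p·log₁₀ p.
  −(0.31)·log₁₀(0.31) = 0.1577
  −(0.12)·log₁₀(0.12) = 0.1105
  −(0.20)·log₁₀(0.20) = 0.1398
  −(0.26)·log₁₀(0.26) = 0.1521
  −(0.08)·log₁₀(0.08) = 0.0878
  −(0.03)·log₁₀(0.03) = 0.0457
Sum: 0.1577 + 0.1105 + 0.1398 + 0.1521 + 0.0878 + 0.0457 = 0.694 dits.

0.694 dits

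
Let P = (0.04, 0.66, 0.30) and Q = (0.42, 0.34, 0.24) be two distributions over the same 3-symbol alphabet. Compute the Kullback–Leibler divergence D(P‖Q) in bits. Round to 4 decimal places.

D(P‖Q) = Σ p·log₂(p/q).
  0.04·log₂(0.04/0.42) = -0.13569
  0.66·log₂(0.66/0.34) = 0.63157
  0.30·log₂(0.30/0.24) = 0.09658
D(P‖Q) = 0.5925 bits.

0.5925 bits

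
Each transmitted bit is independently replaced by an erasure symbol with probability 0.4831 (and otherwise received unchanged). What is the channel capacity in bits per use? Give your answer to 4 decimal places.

0.5169 bits

Binary erasure channel: capacity C = 1 − ε.
C = 1 − 0.4831 = 0.5169 bits per channel use.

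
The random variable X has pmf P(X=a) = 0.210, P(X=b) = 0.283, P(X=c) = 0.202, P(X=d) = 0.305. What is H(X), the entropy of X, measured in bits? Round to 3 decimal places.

H(X) = −Σ p·log₂ p.
  −(0.210)·log₂(0.210) = 0.4728
  −(0.283)·log₂(0.283) = 0.5154
  −(0.202)·log₂(0.202) = 0.4661
  −(0.305)·log₂(0.305) = 0.5225
Sum: 0.4728 + 0.5154 + 0.4661 + 0.5225 = 1.977 bits.

1.977 bits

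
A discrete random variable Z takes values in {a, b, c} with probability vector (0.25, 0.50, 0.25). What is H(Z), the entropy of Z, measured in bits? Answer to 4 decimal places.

1.5000 bits

H(Z) = −Σ p·log₂ p.
  −(0.25)·log₂(0.25) = 0.50000
  −(0.50)·log₂(0.50) = 0.50000
  −(0.25)·log₂(0.25) = 0.50000
Sum: 0.50000 + 0.50000 + 0.50000 = 1.5000 bits.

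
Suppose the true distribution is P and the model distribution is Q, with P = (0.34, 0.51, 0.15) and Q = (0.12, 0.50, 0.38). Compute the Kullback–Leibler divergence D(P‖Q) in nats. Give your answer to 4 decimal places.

0.2248 nats

D(P‖Q) = Σ p·ln(p/q).
  0.34·ln(0.34/0.12) = 0.35409
  0.51·ln(0.51/0.50) = 0.01010
  0.15·ln(0.15/0.38) = -0.13943
D(P‖Q) = 0.2248 nats.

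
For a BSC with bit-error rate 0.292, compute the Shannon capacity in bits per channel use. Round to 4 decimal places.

0.1287 bits

Binary symmetric channel: C = 1 − h₂(ε) where h₂ is the binary entropy function.
h₂(0.292) = −0.292·log₂0.292 − 0.708·log₂0.708 = 0.8713.
C = 1 − 0.8713 = 0.1287 bits per channel use.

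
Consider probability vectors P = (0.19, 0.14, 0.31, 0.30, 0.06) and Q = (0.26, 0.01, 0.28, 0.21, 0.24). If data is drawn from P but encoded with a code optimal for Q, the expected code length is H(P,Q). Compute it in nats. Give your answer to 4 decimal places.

1.8491 nats

H(P,Q) = −Σ p·ln q.
  −0.19·ln(0.26) = 0.25594
  −0.14·ln(0.01) = 0.64472
  −0.31·ln(0.28) = 0.39462
  −0.30·ln(0.21) = 0.46819
  −0.06·ln(0.24) = 0.08563
H(P,Q) = 1.8491 nats.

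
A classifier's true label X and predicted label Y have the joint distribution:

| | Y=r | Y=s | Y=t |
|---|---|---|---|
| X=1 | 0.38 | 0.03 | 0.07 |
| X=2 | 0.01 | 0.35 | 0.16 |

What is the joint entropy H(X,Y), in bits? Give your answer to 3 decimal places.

H(X,Y) = −Σ p(x,y)·log₂ p(x,y) over all 6 cells.
  cell (1,r): −0.38·log₂0.38 = 0.5305
  cell (1,s): −0.03·log₂0.03 = 0.1518
  cell (1,t): −0.07·log₂0.07 = 0.2686
  cell (2,r): −0.01·log₂0.01 = 0.0664
  cell (2,s): −0.35·log₂0.35 = 0.5301
  cell (2,t): −0.16·log₂0.16 = 0.4230
Sum = 1.970 bits.

1.970 bits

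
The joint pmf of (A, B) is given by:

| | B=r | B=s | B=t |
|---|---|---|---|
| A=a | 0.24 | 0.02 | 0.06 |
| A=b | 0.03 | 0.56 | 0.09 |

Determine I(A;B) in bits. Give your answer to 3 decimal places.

0.497 bits

Marginals: p(A) = (0.3200, 0.6800), p(B) = (0.2700, 0.5800, 0.1500).
I(A;B) = H(A) + H(B) − H(A,B).
H(A) = 0.9044, H(B) = 1.3764, H(A,B) = 1.7834.
I(A;B) = 0.9044 + 1.3764 − 1.7834 = 0.497 bits.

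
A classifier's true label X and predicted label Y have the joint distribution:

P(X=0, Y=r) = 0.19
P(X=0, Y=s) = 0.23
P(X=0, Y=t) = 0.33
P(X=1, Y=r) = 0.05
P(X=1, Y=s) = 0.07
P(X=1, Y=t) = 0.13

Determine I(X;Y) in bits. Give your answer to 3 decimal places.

Marginals: p(X) = (0.7500, 0.2500), p(Y) = (0.2400, 0.3000, 0.4600).
I(X;Y) = H(X) + H(Y) − H(X,Y).
H(X) = 0.8113, H(Y) = 1.5306, H(X,Y) = 2.3380.
I(X;Y) = 0.8113 + 1.5306 − 2.3380 = 0.004 bits.

0.004 bits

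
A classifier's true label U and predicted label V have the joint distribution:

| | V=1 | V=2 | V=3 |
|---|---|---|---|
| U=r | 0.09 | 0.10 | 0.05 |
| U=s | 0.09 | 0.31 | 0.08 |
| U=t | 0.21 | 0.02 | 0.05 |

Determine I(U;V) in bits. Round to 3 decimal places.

0.225 bits

Marginals: p(U) = (0.2400, 0.4800, 0.2800), p(V) = (0.3900, 0.4300, 0.1800).
I(U;V) = H(U) + H(V) − H(U,V).
H(U) = 1.5166, H(V) = 1.4987, H(U,V) = 2.7907.
I(U;V) = 1.5166 + 1.4987 − 2.7907 = 0.225 bits.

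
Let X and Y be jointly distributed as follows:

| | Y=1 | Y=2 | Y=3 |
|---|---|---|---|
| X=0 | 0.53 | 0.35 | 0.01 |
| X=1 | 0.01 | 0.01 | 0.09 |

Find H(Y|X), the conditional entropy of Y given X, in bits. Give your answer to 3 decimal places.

1.028 bits

Chain rule: H(Y|X) = H(X,Y) − H(X).
Marginals: p(X) = (0.8900, 0.1100), p(Y) = (0.5400, 0.3600, 0.1000).
H(X,Y) = 1.5275 bits; H(X) = 0.4999 bits.
H(Y|X) = 1.5275 − 0.4999 = 1.028 bits.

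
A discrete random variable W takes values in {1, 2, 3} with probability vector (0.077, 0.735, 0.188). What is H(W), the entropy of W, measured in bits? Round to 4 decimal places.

1.0646 bits

H(W) = −Σ p·log₂ p.
  −(0.077)·log₂(0.077) = 0.28482
  −(0.735)·log₂(0.735) = 0.32648
  −(0.188)·log₂(0.188) = 0.45330
Sum: 0.28482 + 0.32648 + 0.45330 = 1.0646 bits.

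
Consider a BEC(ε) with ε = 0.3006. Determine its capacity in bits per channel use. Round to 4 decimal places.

0.6994 bits

Binary erasure channel: capacity C = 1 − ε.
C = 1 − 0.3006 = 0.6994 bits per channel use.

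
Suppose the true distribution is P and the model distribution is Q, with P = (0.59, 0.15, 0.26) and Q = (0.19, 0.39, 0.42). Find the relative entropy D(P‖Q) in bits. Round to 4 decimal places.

0.5778 bits

D(P‖Q) = Σ p·log₂(p/q).
  0.59·log₂(0.59/0.19) = 0.96448
  0.15·log₂(0.15/0.39) = -0.20678
  0.26·log₂(0.26/0.42) = -0.17989
D(P‖Q) = 0.5778 bits.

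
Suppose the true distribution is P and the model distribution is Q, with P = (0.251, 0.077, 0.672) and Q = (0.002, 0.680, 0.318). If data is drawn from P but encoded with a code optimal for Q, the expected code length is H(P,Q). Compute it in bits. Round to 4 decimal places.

3.4040 bits

H(P,Q) = −Σ p·log₂ q.
  −0.251·log₂(0.002) = 2.25041
  −0.077·log₂(0.680) = 0.04284
  −0.672·log₂(0.318) = 1.11075
H(P,Q) = 3.4040 bits.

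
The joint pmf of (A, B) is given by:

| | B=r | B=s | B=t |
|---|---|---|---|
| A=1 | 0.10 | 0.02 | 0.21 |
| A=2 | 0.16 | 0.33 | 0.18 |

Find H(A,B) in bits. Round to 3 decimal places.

2.314 bits

H(A,B) = −Σ p(x,y)·log₂ p(x,y) over all 6 cells.
  cell (1,r): −0.10·log₂0.10 = 0.3322
  cell (1,s): −0.02·log₂0.02 = 0.1129
  cell (1,t): −0.21·log₂0.21 = 0.4728
  cell (2,r): −0.16·log₂0.16 = 0.4230
  cell (2,s): −0.33·log₂0.33 = 0.5278
  cell (2,t): −0.18·log₂0.18 = 0.4453
Sum = 2.314 bits.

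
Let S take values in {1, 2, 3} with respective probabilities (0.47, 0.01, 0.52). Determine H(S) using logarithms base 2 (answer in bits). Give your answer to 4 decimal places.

1.0690 bits

H(S) = −Σ p·log₂ p.
  −(0.47)·log₂(0.47) = 0.51196
  −(0.01)·log₂(0.01) = 0.06644
  −(0.52)·log₂(0.52) = 0.49058
Sum: 0.51196 + 0.06644 + 0.49058 = 1.0690 bits.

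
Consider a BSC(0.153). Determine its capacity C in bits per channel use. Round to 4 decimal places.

0.3827 bits

Binary symmetric channel: C = 1 − h₂(ε) where h₂ is the binary entropy function.
h₂(0.153) = −0.153·log₂0.153 − 0.847·log₂0.847 = 0.6173.
C = 1 − 0.6173 = 0.3827 bits per channel use.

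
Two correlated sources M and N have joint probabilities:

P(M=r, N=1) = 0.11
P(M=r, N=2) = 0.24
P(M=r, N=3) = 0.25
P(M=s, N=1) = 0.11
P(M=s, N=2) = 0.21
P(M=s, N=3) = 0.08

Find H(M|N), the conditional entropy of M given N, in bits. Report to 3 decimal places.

0.932 bits

Marginals: p(M) = (0.6000, 0.4000), p(N) = (0.2200, 0.4500, 0.3300).
H(M|N) = Σ p(N) · H(M|N=·).
  N=1: p=0.2200, H(M|N=1) = 1.0000
  N=2: p=0.4500, H(M|N=2) = 0.9968
  N=3: p=0.3300, H(M|N=3) = 0.7990
Weighted sum = 0.932 bits.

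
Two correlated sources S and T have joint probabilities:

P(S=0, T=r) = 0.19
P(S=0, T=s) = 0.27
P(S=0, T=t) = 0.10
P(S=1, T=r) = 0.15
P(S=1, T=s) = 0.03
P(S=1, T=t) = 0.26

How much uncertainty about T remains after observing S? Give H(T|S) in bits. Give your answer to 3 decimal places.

Marginals: p(S) = (0.5600, 0.4400), p(T) = (0.3400, 0.3000, 0.3600).
H(T|S) = Σ p(S) · H(T|S=·).
  S=0: p=0.5600, H(T|S=0) = 1.4804
  S=1: p=0.4400, H(T|S=1) = 1.2419
Weighted sum = 1.375 bits.

1.375 bits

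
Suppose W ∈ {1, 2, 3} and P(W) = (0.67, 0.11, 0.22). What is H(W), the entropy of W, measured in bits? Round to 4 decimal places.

1.2180 bits

H(W) = −Σ p·log₂ p.
  −(0.67)·log₂(0.67) = 0.38710
  −(0.11)·log₂(0.11) = 0.35029
  −(0.22)·log₂(0.22) = 0.48057
Sum: 0.38710 + 0.35029 + 0.48057 = 1.2180 bits.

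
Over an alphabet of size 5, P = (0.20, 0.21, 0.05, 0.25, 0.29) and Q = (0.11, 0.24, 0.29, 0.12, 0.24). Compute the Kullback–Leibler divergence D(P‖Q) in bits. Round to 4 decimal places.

D(P‖Q) = Σ p·log₂(p/q).
  0.20·log₂(0.20/0.11) = 0.17250
  0.21·log₂(0.21/0.24) = -0.04046
  0.05·log₂(0.05/0.29) = -0.12680
  0.25·log₂(0.25/0.12) = 0.26472
  0.29·log₂(0.29/0.24) = 0.07918
D(P‖Q) = 0.3491 bits.

0.3491 bits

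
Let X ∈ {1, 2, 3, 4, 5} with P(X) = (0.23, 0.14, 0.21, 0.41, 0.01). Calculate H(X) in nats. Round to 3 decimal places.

H(X) = −Σ p·ln p.
  −(0.23)·ln(0.23) = 0.3380
  −(0.14)·ln(0.14) = 0.2753
  −(0.21)·ln(0.21) = 0.3277
  −(0.41)·ln(0.41) = 0.3656
  −(0.01)·ln(0.01) = 0.0461
Sum: 0.3380 + 0.2753 + 0.3277 + 0.3656 + 0.0461 = 1.353 nats.

1.353 nats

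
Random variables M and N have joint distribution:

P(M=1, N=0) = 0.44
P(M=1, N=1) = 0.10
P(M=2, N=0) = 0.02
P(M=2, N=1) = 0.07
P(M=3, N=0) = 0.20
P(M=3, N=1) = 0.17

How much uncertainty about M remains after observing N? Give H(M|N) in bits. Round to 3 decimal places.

Marginals: p(M) = (0.5400, 0.0900, 0.3700), p(N) = (0.6600, 0.3400).
H(M|N) = Σ p(N) · H(M|N=·).
  N=0: p=0.6600, H(M|N=0) = 1.0648
  N=1: p=0.3400, H(M|N=1) = 1.4887
Weighted sum = 1.209 bits.

1.209 bits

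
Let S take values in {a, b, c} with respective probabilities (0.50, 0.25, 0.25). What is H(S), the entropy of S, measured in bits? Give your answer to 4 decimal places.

H(S) = −Σ p·log₂ p.
  −(0.50)·log₂(0.50) = 0.50000
  −(0.25)·log₂(0.25) = 0.50000
  −(0.25)·log₂(0.25) = 0.50000
Sum: 0.50000 + 0.50000 + 0.50000 = 1.5000 bits.

1.5000 bits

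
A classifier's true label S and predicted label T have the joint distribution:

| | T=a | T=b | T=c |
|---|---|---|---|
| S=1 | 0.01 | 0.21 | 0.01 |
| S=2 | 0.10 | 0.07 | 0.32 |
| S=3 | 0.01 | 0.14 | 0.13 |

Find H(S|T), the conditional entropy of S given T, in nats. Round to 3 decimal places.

Chain rule: H(S|T) = H(S,T) − H(T).
Marginals: p(S) = (0.2300, 0.4900, 0.2800), p(T) = (0.1200, 0.4200, 0.4600).
H(S,T) = 1.7874 nats; H(T) = 0.9760 nats.
H(S|T) = 1.7874 − 0.9760 = 0.811 nats.

0.811 nats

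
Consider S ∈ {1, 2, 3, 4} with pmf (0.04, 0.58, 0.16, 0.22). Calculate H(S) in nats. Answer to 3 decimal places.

1.071 nats

H(S) = −Σ p·ln p.
  −(0.04)·ln(0.04) = 0.1288
  −(0.58)·ln(0.58) = 0.3159
  −(0.16)·ln(0.16) = 0.2932
  −(0.22)·ln(0.22) = 0.3331
Sum: 0.1288 + 0.3159 + 0.2932 + 0.3331 = 1.071 nats.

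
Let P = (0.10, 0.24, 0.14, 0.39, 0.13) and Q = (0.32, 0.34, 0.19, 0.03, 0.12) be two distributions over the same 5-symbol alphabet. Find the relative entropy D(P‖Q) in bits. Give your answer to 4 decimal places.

D(P‖Q) = Σ p·log₂(p/q).
  0.10·log₂(0.10/0.32) = -0.16781
  0.24·log₂(0.24/0.34) = -0.12060
  0.14·log₂(0.14/0.19) = -0.06168
  0.39·log₂(0.39/0.03) = 1.44317
  0.13·log₂(0.13/0.12) = 0.01501
D(P‖Q) = 1.1081 bits.

1.1081 bits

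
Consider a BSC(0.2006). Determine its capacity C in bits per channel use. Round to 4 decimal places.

0.2769 bits

Binary symmetric channel: C = 1 − h₂(ε) where h₂ is the binary entropy function.
h₂(0.2006) = −0.2006·log₂0.2006 − 0.7994·log₂0.7994 = 0.7231.
C = 1 − 0.7231 = 0.2769 bits per channel use.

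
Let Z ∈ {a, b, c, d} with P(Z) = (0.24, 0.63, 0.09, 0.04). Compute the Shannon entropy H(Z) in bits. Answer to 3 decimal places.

1.412 bits

H(Z) = −Σ p·log₂ p.
  −(0.24)·log₂(0.24) = 0.4941
  −(0.63)·log₂(0.63) = 0.4199
  −(0.09)·log₂(0.09) = 0.3127
  −(0.04)·log₂(0.04) = 0.1858
Sum: 0.4941 + 0.4199 + 0.3127 + 0.1858 = 1.412 bits.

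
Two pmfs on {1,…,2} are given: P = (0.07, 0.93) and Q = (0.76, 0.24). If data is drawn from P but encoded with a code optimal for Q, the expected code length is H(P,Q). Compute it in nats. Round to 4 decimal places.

H(P,Q) = −Σ p·ln q.
  −0.07·ln(0.76) = 0.01921
  −0.93·ln(0.24) = 1.32722
H(P,Q) = 1.3464 nats.

1.3464 nats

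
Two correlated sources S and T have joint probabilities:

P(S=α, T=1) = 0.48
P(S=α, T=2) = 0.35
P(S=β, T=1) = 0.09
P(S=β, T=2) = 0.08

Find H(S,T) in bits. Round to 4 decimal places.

H(S,T) = −Σ p(x,y)·log₂ p(x,y) over all 4 cells.
  cell (α,1): −0.48·log₂0.48 = 0.50827
  cell (α,2): −0.35·log₂0.35 = 0.53010
  cell (β,1): −0.09·log₂0.09 = 0.31265
  cell (β,2): −0.08·log₂0.08 = 0.29151
Sum = 1.6425 bits.

1.6425 bits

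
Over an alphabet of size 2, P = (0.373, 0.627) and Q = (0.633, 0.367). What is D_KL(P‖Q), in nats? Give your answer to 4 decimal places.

0.1385 nats

D(P‖Q) = Σ p·ln(p/q).
  0.373·ln(0.373/0.633) = -0.19728
  0.627·ln(0.627/0.367) = 0.33581
D(P‖Q) = 0.1385 nats.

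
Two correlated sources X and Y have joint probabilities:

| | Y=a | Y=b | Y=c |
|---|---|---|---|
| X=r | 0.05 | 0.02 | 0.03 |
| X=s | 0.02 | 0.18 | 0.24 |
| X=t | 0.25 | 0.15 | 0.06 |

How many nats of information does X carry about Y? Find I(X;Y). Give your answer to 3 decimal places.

0.184 nats

Marginals: p(X) = (0.1000, 0.4400, 0.4600), p(Y) = (0.3200, 0.3500, 0.3300).
I(X;Y) = Σ p(x,y)·ln[p(x,y)/(p(x)p(y))].
  (r,a): 0.05·ln(1.5625) = 0.0223
  (r,b): 0.02·ln(0.5714) = -0.0112
  (r,c): 0.03·ln(0.9091) = -0.0029
  (s,a): 0.02·ln(0.1420) = -0.0390
  (s,b): 0.18·ln(1.1688) = 0.0281
  (s,c): 0.24·ln(1.6529) = 0.1206
  (t,a): 0.25·ln(1.6984) = 0.1324
  (t,b): 0.15·ln(0.9317) = -0.0106
  (t,c): 0.06·ln(0.3953) = -0.0557
Sum = 0.184 nats.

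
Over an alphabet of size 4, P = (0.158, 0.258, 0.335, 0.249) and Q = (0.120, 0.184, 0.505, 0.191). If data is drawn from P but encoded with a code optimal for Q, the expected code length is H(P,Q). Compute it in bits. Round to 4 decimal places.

H(P,Q) = −Σ p·log₂ q.
  −0.158·log₂(0.120) = 0.48331
  −0.258·log₂(0.184) = 0.63009
  −0.335·log₂(0.505) = 0.33019
  −0.249·log₂(0.191) = 0.59470
H(P,Q) = 2.0383 bits.

2.0383 bits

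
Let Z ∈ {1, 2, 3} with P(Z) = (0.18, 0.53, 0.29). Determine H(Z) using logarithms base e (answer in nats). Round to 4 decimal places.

1.0041 nats

H(Z) = −Σ p·ln p.
  −(0.18)·ln(0.18) = 0.30866
  −(0.53)·ln(0.53) = 0.33649
  −(0.29)·ln(0.29) = 0.35898
Sum: 0.30866 + 0.33649 + 0.35898 = 1.0041 nats.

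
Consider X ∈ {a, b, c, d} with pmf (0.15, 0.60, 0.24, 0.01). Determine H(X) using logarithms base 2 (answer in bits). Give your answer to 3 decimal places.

H(X) = −Σ p·log₂ p.
  −(0.15)·log₂(0.15) = 0.4105
  −(0.60)·log₂(0.60) = 0.4422
  −(0.24)·log₂(0.24) = 0.4941
  −(0.01)·log₂(0.01) = 0.0664
Sum: 0.4105 + 0.4422 + 0.4941 + 0.0664 = 1.413 bits.

1.413 bits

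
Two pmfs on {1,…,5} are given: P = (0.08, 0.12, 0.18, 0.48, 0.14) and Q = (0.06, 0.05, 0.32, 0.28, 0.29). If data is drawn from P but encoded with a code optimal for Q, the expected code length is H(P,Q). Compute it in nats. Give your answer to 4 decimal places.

1.5740 nats

H(P,Q) = −Σ p·ln q.
  −0.08·ln(0.06) = 0.22507
  −0.12·ln(0.05) = 0.35949
  −0.18·ln(0.32) = 0.20510
  −0.48·ln(0.28) = 0.61102
  −0.14·ln(0.29) = 0.17330
H(P,Q) = 1.5740 nats.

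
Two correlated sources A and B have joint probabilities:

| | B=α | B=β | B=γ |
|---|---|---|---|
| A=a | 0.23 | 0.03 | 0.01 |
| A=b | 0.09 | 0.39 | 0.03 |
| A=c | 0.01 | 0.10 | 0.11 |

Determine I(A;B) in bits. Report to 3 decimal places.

0.466 bits

Marginals: p(A) = (0.2700, 0.5100, 0.2200), p(B) = (0.3300, 0.5200, 0.1500).
I(A;B) = Σ p(x,y)·log₂[p(x,y)/(p(x)p(y))].
  (a,α): 0.23·log₂(2.5814) = 0.3147
  (a,β): 0.03·log₂(0.2137) = -0.0668
  (a,γ): 0.01·log₂(0.2469) = -0.0202
  (b,α): 0.09·log₂(0.5348) = -0.0813
  (b,β): 0.39·log₂(1.4706) = 0.2170
  (b,γ): 0.03·log₂(0.3922) = -0.0405
  (c,α): 0.01·log₂(0.1377) = -0.0286
  (c,β): 0.10·log₂(0.8741) = -0.0194
  (c,γ): 0.11·log₂(3.3333) = 0.1911
Sum = 0.466 bits.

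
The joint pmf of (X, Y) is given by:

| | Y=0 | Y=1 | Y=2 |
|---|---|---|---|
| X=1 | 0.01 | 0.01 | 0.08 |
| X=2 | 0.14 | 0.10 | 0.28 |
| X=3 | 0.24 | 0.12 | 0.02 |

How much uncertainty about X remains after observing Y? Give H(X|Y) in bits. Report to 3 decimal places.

Marginals: p(X) = (0.1000, 0.5200, 0.3800), p(Y) = (0.3900, 0.2300, 0.3800).
H(X|Y) = Σ p(Y) · H(X|Y=·).
  Y=0: p=0.3900, H(X|Y=0) = 1.0971
  Y=1: p=0.2300, H(X|Y=1) = 1.2088
  Y=2: p=0.3800, H(X|Y=2) = 1.0215
Weighted sum = 1.094 bits.

1.094 bits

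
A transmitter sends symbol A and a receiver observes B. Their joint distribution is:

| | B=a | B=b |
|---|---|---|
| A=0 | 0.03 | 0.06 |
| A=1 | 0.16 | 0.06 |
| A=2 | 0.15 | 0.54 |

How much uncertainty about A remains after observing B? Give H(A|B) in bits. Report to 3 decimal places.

Chain rule: H(A|B) = H(A,B) − H(B).
Marginals: p(A) = (0.0900, 0.2200, 0.6900), p(B) = (0.3400, 0.6600).
H(A,B) = 1.9524 bits; H(B) = 0.9248 bits.
H(A|B) = 1.9524 − 0.9248 = 1.028 bits.

1.028 bits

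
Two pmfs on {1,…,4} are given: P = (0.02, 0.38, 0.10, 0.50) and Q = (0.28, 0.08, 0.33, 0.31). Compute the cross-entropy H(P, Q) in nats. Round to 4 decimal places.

H(P,Q) = −Σ p·ln q.
  −0.02·ln(0.28) = 0.02546
  −0.38·ln(0.08) = 0.95978
  −0.10·ln(0.33) = 0.11087
  −0.50·ln(0.31) = 0.58559
H(P,Q) = 1.6817 nats.

1.6817 nats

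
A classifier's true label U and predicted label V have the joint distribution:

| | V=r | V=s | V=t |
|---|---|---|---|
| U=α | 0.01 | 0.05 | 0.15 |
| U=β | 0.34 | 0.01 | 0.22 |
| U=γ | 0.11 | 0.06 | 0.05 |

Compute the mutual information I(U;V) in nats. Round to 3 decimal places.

0.169 nats

Marginals: p(U) = (0.2100, 0.5700, 0.2200), p(V) = (0.4600, 0.1200, 0.4200).
I(U;V) = H(U) + H(V) − H(U,V).
H(U) = 0.9813, H(V) = 0.9760, H(U,V) = 1.7878.
I(U;V) = 0.9813 + 0.9760 − 1.7878 = 0.169 nats.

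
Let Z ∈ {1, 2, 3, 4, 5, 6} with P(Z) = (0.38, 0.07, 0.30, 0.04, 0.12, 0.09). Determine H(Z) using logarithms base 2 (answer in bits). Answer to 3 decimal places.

H(Z) = −Σ p·log₂ p.
  −(0.38)·log₂(0.38) = 0.5305
  −(0.07)·log₂(0.07) = 0.2686
  −(0.30)·log₂(0.30) = 0.5211
  −(0.04)·log₂(0.04) = 0.1858
  −(0.12)·log₂(0.12) = 0.3671
  −(0.09)·log₂(0.09) = 0.3127
Sum: 0.5305 + 0.2686 + 0.5211 + 0.1858 + 0.3671 + 0.3127 = 2.186 bits.

2.186 bits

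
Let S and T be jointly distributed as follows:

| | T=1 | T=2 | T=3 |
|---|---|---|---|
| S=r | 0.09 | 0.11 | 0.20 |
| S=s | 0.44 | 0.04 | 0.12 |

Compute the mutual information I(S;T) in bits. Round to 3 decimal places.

Marginals: p(S) = (0.4000, 0.6000), p(T) = (0.5300, 0.1500, 0.3200).
I(S;T) = H(S) + H(T) − H(S,T).
H(S) = 0.9710, H(T) = 1.4220, H(S,T) = 2.2013.
I(S;T) = 0.9710 + 1.4220 − 2.2013 = 0.192 bits.

0.192 bits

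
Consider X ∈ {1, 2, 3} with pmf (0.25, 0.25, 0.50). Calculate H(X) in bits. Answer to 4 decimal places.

H(X) = −Σ p·log₂ p.
  −(0.25)·log₂(0.25) = 0.50000
  −(0.25)·log₂(0.25) = 0.50000
  −(0.50)·log₂(0.50) = 0.50000
Sum: 0.50000 + 0.50000 + 0.50000 = 1.5000 bits.

1.5000 bits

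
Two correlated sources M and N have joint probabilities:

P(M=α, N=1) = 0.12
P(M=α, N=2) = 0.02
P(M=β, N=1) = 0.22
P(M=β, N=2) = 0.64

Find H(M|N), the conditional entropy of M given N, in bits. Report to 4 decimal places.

Marginals: p(M) = (0.1400, 0.8600), p(N) = (0.3400, 0.6600).
H(M|N) = Σ p(N) · H(M|N=·).
  N=1: p=0.3400, H(M|N=1) = 0.9367
  N=2: p=0.6600, H(M|N=2) = 0.1959
Weighted sum = 0.4478 bits.

0.4478 bits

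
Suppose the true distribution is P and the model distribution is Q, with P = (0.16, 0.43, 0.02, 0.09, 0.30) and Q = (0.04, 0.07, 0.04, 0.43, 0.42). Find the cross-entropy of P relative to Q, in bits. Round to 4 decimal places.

2.9706 bits

H(P,Q) = −Σ p·log₂ q.
  −0.16·log₂(0.04) = 0.74302
  −0.43·log₂(0.07) = 1.64970
  −0.02·log₂(0.04) = 0.09288
  −0.09·log₂(0.43) = 0.10958
  −0.30·log₂(0.42) = 0.37546
H(P,Q) = 2.9706 bits.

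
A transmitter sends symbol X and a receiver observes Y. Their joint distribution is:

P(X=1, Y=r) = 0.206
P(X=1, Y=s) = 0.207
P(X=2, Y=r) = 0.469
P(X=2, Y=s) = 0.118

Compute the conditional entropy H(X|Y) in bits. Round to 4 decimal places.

0.9063 bits

Marginals: p(X) = (0.4130, 0.5870), p(Y) = (0.6750, 0.3250).
H(X|Y) = Σ p(Y) · H(X|Y=·).
  Y=r: p=0.6750, H(X|Y=r) = 0.8875
  Y=s: p=0.3250, H(X|Y=s) = 0.9452
Weighted sum = 0.9063 bits.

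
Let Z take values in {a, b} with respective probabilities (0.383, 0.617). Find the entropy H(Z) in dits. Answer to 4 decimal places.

0.2890 dits

H(Z) = −Σ p·log₁₀ p.
  −(0.383)·log₁₀(0.383) = 0.15963
  −(0.617)·log₁₀(0.617) = 0.12939
Sum: 0.15963 + 0.12939 = 0.2890 dits.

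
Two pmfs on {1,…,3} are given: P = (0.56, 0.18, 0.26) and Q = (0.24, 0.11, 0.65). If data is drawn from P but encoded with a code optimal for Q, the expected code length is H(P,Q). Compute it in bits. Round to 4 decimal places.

1.8878 bits

H(P,Q) = −Σ p·log₂ q.
  −0.56·log₂(0.24) = 1.15298
  −0.18·log₂(0.11) = 0.57320
  −0.26·log₂(0.65) = 0.16159
H(P,Q) = 1.8878 bits.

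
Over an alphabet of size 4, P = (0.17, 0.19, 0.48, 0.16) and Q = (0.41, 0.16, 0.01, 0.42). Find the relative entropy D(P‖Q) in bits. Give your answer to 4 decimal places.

D(P‖Q) = Σ p·log₂(p/q).
  0.17·log₂(0.17/0.41) = -0.21592
  0.19·log₂(0.19/0.16) = 0.04711
  0.48·log₂(0.48/0.01) = 2.68078
  0.16·log₂(0.16/0.42) = -0.22277
D(P‖Q) = 2.2892 bits.

2.2892 bits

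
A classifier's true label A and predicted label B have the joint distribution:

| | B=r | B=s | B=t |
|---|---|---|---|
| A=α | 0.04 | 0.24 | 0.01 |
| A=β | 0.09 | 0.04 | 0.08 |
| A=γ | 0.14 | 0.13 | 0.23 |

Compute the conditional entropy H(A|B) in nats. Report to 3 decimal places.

Marginals: p(A) = (0.2900, 0.2100, 0.5000), p(B) = (0.2700, 0.4100, 0.3200).
H(A|B) = Σ p(B) · H(A|B=·).
  B=r: p=0.2700, H(A|B=r) = 0.9897
  B=s: p=0.4100, H(A|B=s) = 0.9047
  B=t: p=0.3200, H(A|B=t) = 0.6922
Weighted sum = 0.860 nats.

0.860 nats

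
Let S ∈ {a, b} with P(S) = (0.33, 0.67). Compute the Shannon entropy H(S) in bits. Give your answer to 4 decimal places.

H(S) = −Σ p·log₂ p.
  −(0.33)·log₂(0.33) = 0.52782
  −(0.67)·log₂(0.67) = 0.38710
Sum: 0.52782 + 0.38710 = 0.9149 bits.

0.9149 bits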